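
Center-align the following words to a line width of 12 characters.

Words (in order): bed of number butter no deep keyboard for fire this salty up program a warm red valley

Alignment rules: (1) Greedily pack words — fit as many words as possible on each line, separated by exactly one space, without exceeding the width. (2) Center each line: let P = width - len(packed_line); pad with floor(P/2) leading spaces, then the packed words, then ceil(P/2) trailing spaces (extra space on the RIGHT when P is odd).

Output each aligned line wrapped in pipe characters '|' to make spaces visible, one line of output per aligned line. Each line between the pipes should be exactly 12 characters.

Answer: |   bed of   |
|   number   |
| butter no  |
|    deep    |
|keyboard for|
| fire this  |
|  salty up  |
| program a  |
|  warm red  |
|   valley   |

Derivation:
Line 1: ['bed', 'of'] (min_width=6, slack=6)
Line 2: ['number'] (min_width=6, slack=6)
Line 3: ['butter', 'no'] (min_width=9, slack=3)
Line 4: ['deep'] (min_width=4, slack=8)
Line 5: ['keyboard', 'for'] (min_width=12, slack=0)
Line 6: ['fire', 'this'] (min_width=9, slack=3)
Line 7: ['salty', 'up'] (min_width=8, slack=4)
Line 8: ['program', 'a'] (min_width=9, slack=3)
Line 9: ['warm', 'red'] (min_width=8, slack=4)
Line 10: ['valley'] (min_width=6, slack=6)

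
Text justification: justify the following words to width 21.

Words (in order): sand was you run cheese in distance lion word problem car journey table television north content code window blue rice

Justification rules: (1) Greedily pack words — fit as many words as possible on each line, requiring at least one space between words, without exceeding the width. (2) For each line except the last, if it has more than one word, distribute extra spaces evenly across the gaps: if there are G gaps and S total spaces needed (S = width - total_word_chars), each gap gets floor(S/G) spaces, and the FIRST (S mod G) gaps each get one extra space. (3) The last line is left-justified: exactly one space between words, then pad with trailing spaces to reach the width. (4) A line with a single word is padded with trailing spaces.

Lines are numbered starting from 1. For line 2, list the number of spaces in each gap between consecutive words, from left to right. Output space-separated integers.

Line 1: ['sand', 'was', 'you', 'run'] (min_width=16, slack=5)
Line 2: ['cheese', 'in', 'distance'] (min_width=18, slack=3)
Line 3: ['lion', 'word', 'problem', 'car'] (min_width=21, slack=0)
Line 4: ['journey', 'table'] (min_width=13, slack=8)
Line 5: ['television', 'north'] (min_width=16, slack=5)
Line 6: ['content', 'code', 'window'] (min_width=19, slack=2)
Line 7: ['blue', 'rice'] (min_width=9, slack=12)

Answer: 3 2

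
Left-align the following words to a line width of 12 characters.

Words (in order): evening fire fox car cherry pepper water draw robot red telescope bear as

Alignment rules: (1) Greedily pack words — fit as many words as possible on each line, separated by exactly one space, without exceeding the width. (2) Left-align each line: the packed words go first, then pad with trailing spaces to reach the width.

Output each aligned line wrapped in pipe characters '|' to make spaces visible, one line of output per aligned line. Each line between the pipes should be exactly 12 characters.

Answer: |evening fire|
|fox car     |
|cherry      |
|pepper water|
|draw robot  |
|red         |
|telescope   |
|bear as     |

Derivation:
Line 1: ['evening', 'fire'] (min_width=12, slack=0)
Line 2: ['fox', 'car'] (min_width=7, slack=5)
Line 3: ['cherry'] (min_width=6, slack=6)
Line 4: ['pepper', 'water'] (min_width=12, slack=0)
Line 5: ['draw', 'robot'] (min_width=10, slack=2)
Line 6: ['red'] (min_width=3, slack=9)
Line 7: ['telescope'] (min_width=9, slack=3)
Line 8: ['bear', 'as'] (min_width=7, slack=5)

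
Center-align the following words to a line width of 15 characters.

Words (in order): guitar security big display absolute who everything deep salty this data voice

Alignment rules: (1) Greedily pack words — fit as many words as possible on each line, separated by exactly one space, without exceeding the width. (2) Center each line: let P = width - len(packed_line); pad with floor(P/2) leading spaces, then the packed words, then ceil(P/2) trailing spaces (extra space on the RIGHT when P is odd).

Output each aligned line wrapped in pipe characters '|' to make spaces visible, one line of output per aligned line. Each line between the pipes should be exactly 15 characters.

Line 1: ['guitar', 'security'] (min_width=15, slack=0)
Line 2: ['big', 'display'] (min_width=11, slack=4)
Line 3: ['absolute', 'who'] (min_width=12, slack=3)
Line 4: ['everything', 'deep'] (min_width=15, slack=0)
Line 5: ['salty', 'this', 'data'] (min_width=15, slack=0)
Line 6: ['voice'] (min_width=5, slack=10)

Answer: |guitar security|
|  big display  |
| absolute who  |
|everything deep|
|salty this data|
|     voice     |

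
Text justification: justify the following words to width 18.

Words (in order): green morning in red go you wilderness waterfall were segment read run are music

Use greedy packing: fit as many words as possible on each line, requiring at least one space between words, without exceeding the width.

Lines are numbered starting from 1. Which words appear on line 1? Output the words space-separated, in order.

Line 1: ['green', 'morning', 'in'] (min_width=16, slack=2)
Line 2: ['red', 'go', 'you'] (min_width=10, slack=8)
Line 3: ['wilderness'] (min_width=10, slack=8)
Line 4: ['waterfall', 'were'] (min_width=14, slack=4)
Line 5: ['segment', 'read', 'run'] (min_width=16, slack=2)
Line 6: ['are', 'music'] (min_width=9, slack=9)

Answer: green morning in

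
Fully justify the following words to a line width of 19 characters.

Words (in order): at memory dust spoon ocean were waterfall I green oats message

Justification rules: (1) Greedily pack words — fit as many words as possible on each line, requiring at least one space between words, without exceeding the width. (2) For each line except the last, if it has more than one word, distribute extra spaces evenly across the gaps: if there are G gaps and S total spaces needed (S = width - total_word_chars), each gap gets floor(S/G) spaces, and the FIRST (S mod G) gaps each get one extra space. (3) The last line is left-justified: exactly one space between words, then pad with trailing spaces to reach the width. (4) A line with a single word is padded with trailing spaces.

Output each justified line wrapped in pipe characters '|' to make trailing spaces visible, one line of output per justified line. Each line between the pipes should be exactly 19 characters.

Answer: |at    memory   dust|
|spoon   ocean  were|
|waterfall  I  green|
|oats message       |

Derivation:
Line 1: ['at', 'memory', 'dust'] (min_width=14, slack=5)
Line 2: ['spoon', 'ocean', 'were'] (min_width=16, slack=3)
Line 3: ['waterfall', 'I', 'green'] (min_width=17, slack=2)
Line 4: ['oats', 'message'] (min_width=12, slack=7)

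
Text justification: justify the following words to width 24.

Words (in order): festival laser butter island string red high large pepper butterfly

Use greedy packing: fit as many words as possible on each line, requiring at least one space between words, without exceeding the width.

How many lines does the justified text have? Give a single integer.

Answer: 3

Derivation:
Line 1: ['festival', 'laser', 'butter'] (min_width=21, slack=3)
Line 2: ['island', 'string', 'red', 'high'] (min_width=22, slack=2)
Line 3: ['large', 'pepper', 'butterfly'] (min_width=22, slack=2)
Total lines: 3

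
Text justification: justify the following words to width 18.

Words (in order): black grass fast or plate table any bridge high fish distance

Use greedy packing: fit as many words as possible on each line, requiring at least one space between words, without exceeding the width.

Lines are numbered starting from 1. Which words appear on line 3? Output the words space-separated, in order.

Answer: bridge high fish

Derivation:
Line 1: ['black', 'grass', 'fast'] (min_width=16, slack=2)
Line 2: ['or', 'plate', 'table', 'any'] (min_width=18, slack=0)
Line 3: ['bridge', 'high', 'fish'] (min_width=16, slack=2)
Line 4: ['distance'] (min_width=8, slack=10)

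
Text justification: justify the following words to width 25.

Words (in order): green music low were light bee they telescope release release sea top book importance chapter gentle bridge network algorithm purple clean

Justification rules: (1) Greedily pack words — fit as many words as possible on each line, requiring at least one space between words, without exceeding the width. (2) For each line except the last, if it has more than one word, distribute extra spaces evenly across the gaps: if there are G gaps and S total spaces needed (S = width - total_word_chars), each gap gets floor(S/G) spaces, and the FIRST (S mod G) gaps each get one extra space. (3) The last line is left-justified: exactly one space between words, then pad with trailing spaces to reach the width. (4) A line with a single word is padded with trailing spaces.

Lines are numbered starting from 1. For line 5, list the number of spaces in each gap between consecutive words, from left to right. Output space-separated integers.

Answer: 3 3

Derivation:
Line 1: ['green', 'music', 'low', 'were'] (min_width=20, slack=5)
Line 2: ['light', 'bee', 'they', 'telescope'] (min_width=24, slack=1)
Line 3: ['release', 'release', 'sea', 'top'] (min_width=23, slack=2)
Line 4: ['book', 'importance', 'chapter'] (min_width=23, slack=2)
Line 5: ['gentle', 'bridge', 'network'] (min_width=21, slack=4)
Line 6: ['algorithm', 'purple', 'clean'] (min_width=22, slack=3)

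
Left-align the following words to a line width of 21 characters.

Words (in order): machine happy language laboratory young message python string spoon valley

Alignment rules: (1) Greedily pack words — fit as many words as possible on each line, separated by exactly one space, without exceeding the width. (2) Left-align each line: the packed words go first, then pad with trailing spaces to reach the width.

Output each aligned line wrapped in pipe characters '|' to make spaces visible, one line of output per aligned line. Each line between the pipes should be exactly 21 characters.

Answer: |machine happy        |
|language laboratory  |
|young message python |
|string spoon valley  |

Derivation:
Line 1: ['machine', 'happy'] (min_width=13, slack=8)
Line 2: ['language', 'laboratory'] (min_width=19, slack=2)
Line 3: ['young', 'message', 'python'] (min_width=20, slack=1)
Line 4: ['string', 'spoon', 'valley'] (min_width=19, slack=2)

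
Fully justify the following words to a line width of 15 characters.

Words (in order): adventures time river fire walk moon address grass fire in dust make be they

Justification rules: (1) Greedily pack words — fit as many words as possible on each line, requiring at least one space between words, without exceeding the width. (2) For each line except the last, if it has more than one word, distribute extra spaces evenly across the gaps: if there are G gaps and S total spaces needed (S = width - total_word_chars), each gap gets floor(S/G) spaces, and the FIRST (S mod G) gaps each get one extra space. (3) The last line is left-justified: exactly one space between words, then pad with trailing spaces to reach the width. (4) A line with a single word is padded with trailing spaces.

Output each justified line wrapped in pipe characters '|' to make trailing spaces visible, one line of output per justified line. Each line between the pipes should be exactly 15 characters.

Line 1: ['adventures', 'time'] (min_width=15, slack=0)
Line 2: ['river', 'fire', 'walk'] (min_width=15, slack=0)
Line 3: ['moon', 'address'] (min_width=12, slack=3)
Line 4: ['grass', 'fire', 'in'] (min_width=13, slack=2)
Line 5: ['dust', 'make', 'be'] (min_width=12, slack=3)
Line 6: ['they'] (min_width=4, slack=11)

Answer: |adventures time|
|river fire walk|
|moon    address|
|grass  fire  in|
|dust   make  be|
|they           |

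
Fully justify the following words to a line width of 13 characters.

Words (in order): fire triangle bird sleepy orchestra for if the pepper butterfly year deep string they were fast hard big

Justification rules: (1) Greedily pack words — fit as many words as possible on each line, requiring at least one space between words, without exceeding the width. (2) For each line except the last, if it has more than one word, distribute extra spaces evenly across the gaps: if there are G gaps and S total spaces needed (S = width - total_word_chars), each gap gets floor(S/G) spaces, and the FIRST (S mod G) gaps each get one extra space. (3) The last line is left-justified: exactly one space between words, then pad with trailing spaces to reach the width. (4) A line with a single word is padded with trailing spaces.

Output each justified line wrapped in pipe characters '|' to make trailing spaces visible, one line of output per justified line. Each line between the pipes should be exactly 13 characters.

Line 1: ['fire', 'triangle'] (min_width=13, slack=0)
Line 2: ['bird', 'sleepy'] (min_width=11, slack=2)
Line 3: ['orchestra', 'for'] (min_width=13, slack=0)
Line 4: ['if', 'the', 'pepper'] (min_width=13, slack=0)
Line 5: ['butterfly'] (min_width=9, slack=4)
Line 6: ['year', 'deep'] (min_width=9, slack=4)
Line 7: ['string', 'they'] (min_width=11, slack=2)
Line 8: ['were', 'fast'] (min_width=9, slack=4)
Line 9: ['hard', 'big'] (min_width=8, slack=5)

Answer: |fire triangle|
|bird   sleepy|
|orchestra for|
|if the pepper|
|butterfly    |
|year     deep|
|string   they|
|were     fast|
|hard big     |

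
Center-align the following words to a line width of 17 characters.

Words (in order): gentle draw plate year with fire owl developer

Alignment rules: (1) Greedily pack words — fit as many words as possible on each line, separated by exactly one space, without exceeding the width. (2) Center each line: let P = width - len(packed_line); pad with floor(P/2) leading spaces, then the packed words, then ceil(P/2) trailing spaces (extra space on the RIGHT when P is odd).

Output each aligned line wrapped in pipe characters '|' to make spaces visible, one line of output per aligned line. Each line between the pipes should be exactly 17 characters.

Answer: |gentle draw plate|
| year with fire  |
|  owl developer  |

Derivation:
Line 1: ['gentle', 'draw', 'plate'] (min_width=17, slack=0)
Line 2: ['year', 'with', 'fire'] (min_width=14, slack=3)
Line 3: ['owl', 'developer'] (min_width=13, slack=4)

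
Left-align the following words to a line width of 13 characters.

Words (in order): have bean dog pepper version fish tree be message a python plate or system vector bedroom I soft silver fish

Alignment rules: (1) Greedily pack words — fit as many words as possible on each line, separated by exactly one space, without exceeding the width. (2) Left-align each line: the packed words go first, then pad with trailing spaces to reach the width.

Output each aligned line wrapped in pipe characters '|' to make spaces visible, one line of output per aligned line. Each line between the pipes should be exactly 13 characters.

Line 1: ['have', 'bean', 'dog'] (min_width=13, slack=0)
Line 2: ['pepper'] (min_width=6, slack=7)
Line 3: ['version', 'fish'] (min_width=12, slack=1)
Line 4: ['tree', 'be'] (min_width=7, slack=6)
Line 5: ['message', 'a'] (min_width=9, slack=4)
Line 6: ['python', 'plate'] (min_width=12, slack=1)
Line 7: ['or', 'system'] (min_width=9, slack=4)
Line 8: ['vector'] (min_width=6, slack=7)
Line 9: ['bedroom', 'I'] (min_width=9, slack=4)
Line 10: ['soft', 'silver'] (min_width=11, slack=2)
Line 11: ['fish'] (min_width=4, slack=9)

Answer: |have bean dog|
|pepper       |
|version fish |
|tree be      |
|message a    |
|python plate |
|or system    |
|vector       |
|bedroom I    |
|soft silver  |
|fish         |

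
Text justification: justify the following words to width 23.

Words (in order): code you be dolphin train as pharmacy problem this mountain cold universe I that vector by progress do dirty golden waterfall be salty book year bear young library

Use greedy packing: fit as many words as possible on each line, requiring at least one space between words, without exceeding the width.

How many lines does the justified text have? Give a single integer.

Line 1: ['code', 'you', 'be', 'dolphin'] (min_width=19, slack=4)
Line 2: ['train', 'as', 'pharmacy'] (min_width=17, slack=6)
Line 3: ['problem', 'this', 'mountain'] (min_width=21, slack=2)
Line 4: ['cold', 'universe', 'I', 'that'] (min_width=20, slack=3)
Line 5: ['vector', 'by', 'progress', 'do'] (min_width=21, slack=2)
Line 6: ['dirty', 'golden', 'waterfall'] (min_width=22, slack=1)
Line 7: ['be', 'salty', 'book', 'year', 'bear'] (min_width=23, slack=0)
Line 8: ['young', 'library'] (min_width=13, slack=10)
Total lines: 8

Answer: 8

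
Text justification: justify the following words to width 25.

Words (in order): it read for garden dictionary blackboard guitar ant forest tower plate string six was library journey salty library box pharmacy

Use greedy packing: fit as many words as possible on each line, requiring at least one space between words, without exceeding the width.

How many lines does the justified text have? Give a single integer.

Line 1: ['it', 'read', 'for', 'garden'] (min_width=18, slack=7)
Line 2: ['dictionary', 'blackboard'] (min_width=21, slack=4)
Line 3: ['guitar', 'ant', 'forest', 'tower'] (min_width=23, slack=2)
Line 4: ['plate', 'string', 'six', 'was'] (min_width=20, slack=5)
Line 5: ['library', 'journey', 'salty'] (min_width=21, slack=4)
Line 6: ['library', 'box', 'pharmacy'] (min_width=20, slack=5)
Total lines: 6

Answer: 6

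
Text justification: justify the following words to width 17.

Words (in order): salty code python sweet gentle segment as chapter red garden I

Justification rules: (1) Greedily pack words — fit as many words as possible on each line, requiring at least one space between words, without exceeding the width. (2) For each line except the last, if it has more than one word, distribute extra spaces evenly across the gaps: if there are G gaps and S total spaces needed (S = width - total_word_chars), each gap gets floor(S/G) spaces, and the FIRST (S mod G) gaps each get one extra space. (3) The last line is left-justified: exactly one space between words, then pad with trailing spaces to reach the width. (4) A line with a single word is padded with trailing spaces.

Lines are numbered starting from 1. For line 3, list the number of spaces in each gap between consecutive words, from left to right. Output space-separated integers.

Answer: 8

Derivation:
Line 1: ['salty', 'code', 'python'] (min_width=17, slack=0)
Line 2: ['sweet', 'gentle'] (min_width=12, slack=5)
Line 3: ['segment', 'as'] (min_width=10, slack=7)
Line 4: ['chapter', 'red'] (min_width=11, slack=6)
Line 5: ['garden', 'I'] (min_width=8, slack=9)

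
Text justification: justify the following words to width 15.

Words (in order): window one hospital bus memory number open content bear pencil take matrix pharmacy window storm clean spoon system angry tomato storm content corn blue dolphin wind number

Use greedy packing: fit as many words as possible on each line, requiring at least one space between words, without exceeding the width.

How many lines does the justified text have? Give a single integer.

Answer: 14

Derivation:
Line 1: ['window', 'one'] (min_width=10, slack=5)
Line 2: ['hospital', 'bus'] (min_width=12, slack=3)
Line 3: ['memory', 'number'] (min_width=13, slack=2)
Line 4: ['open', 'content'] (min_width=12, slack=3)
Line 5: ['bear', 'pencil'] (min_width=11, slack=4)
Line 6: ['take', 'matrix'] (min_width=11, slack=4)
Line 7: ['pharmacy', 'window'] (min_width=15, slack=0)
Line 8: ['storm', 'clean'] (min_width=11, slack=4)
Line 9: ['spoon', 'system'] (min_width=12, slack=3)
Line 10: ['angry', 'tomato'] (min_width=12, slack=3)
Line 11: ['storm', 'content'] (min_width=13, slack=2)
Line 12: ['corn', 'blue'] (min_width=9, slack=6)
Line 13: ['dolphin', 'wind'] (min_width=12, slack=3)
Line 14: ['number'] (min_width=6, slack=9)
Total lines: 14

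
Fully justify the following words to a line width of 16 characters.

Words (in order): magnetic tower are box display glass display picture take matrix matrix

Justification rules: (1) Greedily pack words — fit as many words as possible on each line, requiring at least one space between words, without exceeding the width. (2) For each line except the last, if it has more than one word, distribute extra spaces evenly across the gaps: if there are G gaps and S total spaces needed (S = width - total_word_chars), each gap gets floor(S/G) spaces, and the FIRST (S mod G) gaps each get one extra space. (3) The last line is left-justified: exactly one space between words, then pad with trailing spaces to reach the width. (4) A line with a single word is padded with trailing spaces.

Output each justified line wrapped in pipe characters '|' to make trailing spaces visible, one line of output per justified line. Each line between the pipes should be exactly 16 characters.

Answer: |magnetic   tower|
|are  box display|
|glass    display|
|picture     take|
|matrix matrix   |

Derivation:
Line 1: ['magnetic', 'tower'] (min_width=14, slack=2)
Line 2: ['are', 'box', 'display'] (min_width=15, slack=1)
Line 3: ['glass', 'display'] (min_width=13, slack=3)
Line 4: ['picture', 'take'] (min_width=12, slack=4)
Line 5: ['matrix', 'matrix'] (min_width=13, slack=3)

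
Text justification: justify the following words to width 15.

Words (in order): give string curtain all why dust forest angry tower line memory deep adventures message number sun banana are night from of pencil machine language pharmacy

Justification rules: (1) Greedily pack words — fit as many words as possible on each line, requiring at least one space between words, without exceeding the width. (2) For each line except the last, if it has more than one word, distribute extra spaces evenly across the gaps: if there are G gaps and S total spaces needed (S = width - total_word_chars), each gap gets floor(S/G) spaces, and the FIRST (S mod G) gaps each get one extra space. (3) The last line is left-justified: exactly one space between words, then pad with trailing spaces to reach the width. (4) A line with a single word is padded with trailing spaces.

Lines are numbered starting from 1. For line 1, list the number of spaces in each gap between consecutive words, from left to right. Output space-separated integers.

Line 1: ['give', 'string'] (min_width=11, slack=4)
Line 2: ['curtain', 'all', 'why'] (min_width=15, slack=0)
Line 3: ['dust', 'forest'] (min_width=11, slack=4)
Line 4: ['angry', 'tower'] (min_width=11, slack=4)
Line 5: ['line', 'memory'] (min_width=11, slack=4)
Line 6: ['deep', 'adventures'] (min_width=15, slack=0)
Line 7: ['message', 'number'] (min_width=14, slack=1)
Line 8: ['sun', 'banana', 'are'] (min_width=14, slack=1)
Line 9: ['night', 'from', 'of'] (min_width=13, slack=2)
Line 10: ['pencil', 'machine'] (min_width=14, slack=1)
Line 11: ['language'] (min_width=8, slack=7)
Line 12: ['pharmacy'] (min_width=8, slack=7)

Answer: 5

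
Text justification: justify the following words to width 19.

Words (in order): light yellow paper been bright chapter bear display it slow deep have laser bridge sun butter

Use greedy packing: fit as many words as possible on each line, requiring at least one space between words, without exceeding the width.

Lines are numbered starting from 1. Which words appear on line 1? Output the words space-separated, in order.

Line 1: ['light', 'yellow', 'paper'] (min_width=18, slack=1)
Line 2: ['been', 'bright', 'chapter'] (min_width=19, slack=0)
Line 3: ['bear', 'display', 'it'] (min_width=15, slack=4)
Line 4: ['slow', 'deep', 'have'] (min_width=14, slack=5)
Line 5: ['laser', 'bridge', 'sun'] (min_width=16, slack=3)
Line 6: ['butter'] (min_width=6, slack=13)

Answer: light yellow paper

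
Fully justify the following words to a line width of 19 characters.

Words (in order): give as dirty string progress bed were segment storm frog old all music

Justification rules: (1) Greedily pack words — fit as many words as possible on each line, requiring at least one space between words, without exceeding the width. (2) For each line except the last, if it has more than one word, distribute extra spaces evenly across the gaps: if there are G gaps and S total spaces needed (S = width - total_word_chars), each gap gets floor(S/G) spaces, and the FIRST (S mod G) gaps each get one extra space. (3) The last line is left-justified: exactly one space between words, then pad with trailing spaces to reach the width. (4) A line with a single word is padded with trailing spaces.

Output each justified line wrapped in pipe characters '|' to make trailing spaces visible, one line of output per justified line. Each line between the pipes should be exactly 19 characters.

Answer: |give    as    dirty|
|string progress bed|
|were  segment storm|
|frog old all music |

Derivation:
Line 1: ['give', 'as', 'dirty'] (min_width=13, slack=6)
Line 2: ['string', 'progress', 'bed'] (min_width=19, slack=0)
Line 3: ['were', 'segment', 'storm'] (min_width=18, slack=1)
Line 4: ['frog', 'old', 'all', 'music'] (min_width=18, slack=1)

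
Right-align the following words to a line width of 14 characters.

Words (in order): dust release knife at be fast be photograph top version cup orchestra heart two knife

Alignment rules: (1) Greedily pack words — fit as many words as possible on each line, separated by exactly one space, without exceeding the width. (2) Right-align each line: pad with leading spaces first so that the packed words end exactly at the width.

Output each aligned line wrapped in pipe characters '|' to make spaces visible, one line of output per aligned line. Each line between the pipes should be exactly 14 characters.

Line 1: ['dust', 'release'] (min_width=12, slack=2)
Line 2: ['knife', 'at', 'be'] (min_width=11, slack=3)
Line 3: ['fast', 'be'] (min_width=7, slack=7)
Line 4: ['photograph', 'top'] (min_width=14, slack=0)
Line 5: ['version', 'cup'] (min_width=11, slack=3)
Line 6: ['orchestra'] (min_width=9, slack=5)
Line 7: ['heart', 'two'] (min_width=9, slack=5)
Line 8: ['knife'] (min_width=5, slack=9)

Answer: |  dust release|
|   knife at be|
|       fast be|
|photograph top|
|   version cup|
|     orchestra|
|     heart two|
|         knife|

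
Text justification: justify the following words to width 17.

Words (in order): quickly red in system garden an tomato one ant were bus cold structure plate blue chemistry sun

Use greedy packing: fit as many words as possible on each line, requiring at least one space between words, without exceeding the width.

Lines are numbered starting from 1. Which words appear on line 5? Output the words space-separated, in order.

Answer: structure plate

Derivation:
Line 1: ['quickly', 'red', 'in'] (min_width=14, slack=3)
Line 2: ['system', 'garden', 'an'] (min_width=16, slack=1)
Line 3: ['tomato', 'one', 'ant'] (min_width=14, slack=3)
Line 4: ['were', 'bus', 'cold'] (min_width=13, slack=4)
Line 5: ['structure', 'plate'] (min_width=15, slack=2)
Line 6: ['blue', 'chemistry'] (min_width=14, slack=3)
Line 7: ['sun'] (min_width=3, slack=14)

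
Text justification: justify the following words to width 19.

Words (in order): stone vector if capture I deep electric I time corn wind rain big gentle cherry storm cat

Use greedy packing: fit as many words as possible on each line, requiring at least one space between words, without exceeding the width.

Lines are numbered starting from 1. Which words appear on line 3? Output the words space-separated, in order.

Line 1: ['stone', 'vector', 'if'] (min_width=15, slack=4)
Line 2: ['capture', 'I', 'deep'] (min_width=14, slack=5)
Line 3: ['electric', 'I', 'time'] (min_width=15, slack=4)
Line 4: ['corn', 'wind', 'rain', 'big'] (min_width=18, slack=1)
Line 5: ['gentle', 'cherry', 'storm'] (min_width=19, slack=0)
Line 6: ['cat'] (min_width=3, slack=16)

Answer: electric I time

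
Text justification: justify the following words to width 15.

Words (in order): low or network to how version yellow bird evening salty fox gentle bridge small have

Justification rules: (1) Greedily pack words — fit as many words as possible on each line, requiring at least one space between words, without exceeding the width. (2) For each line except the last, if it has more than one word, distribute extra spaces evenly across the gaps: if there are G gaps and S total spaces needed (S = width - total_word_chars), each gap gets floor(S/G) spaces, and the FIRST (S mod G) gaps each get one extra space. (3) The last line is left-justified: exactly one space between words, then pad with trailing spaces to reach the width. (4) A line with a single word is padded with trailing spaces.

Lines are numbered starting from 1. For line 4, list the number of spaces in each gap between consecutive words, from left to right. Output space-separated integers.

Line 1: ['low', 'or', 'network'] (min_width=14, slack=1)
Line 2: ['to', 'how', 'version'] (min_width=14, slack=1)
Line 3: ['yellow', 'bird'] (min_width=11, slack=4)
Line 4: ['evening', 'salty'] (min_width=13, slack=2)
Line 5: ['fox', 'gentle'] (min_width=10, slack=5)
Line 6: ['bridge', 'small'] (min_width=12, slack=3)
Line 7: ['have'] (min_width=4, slack=11)

Answer: 3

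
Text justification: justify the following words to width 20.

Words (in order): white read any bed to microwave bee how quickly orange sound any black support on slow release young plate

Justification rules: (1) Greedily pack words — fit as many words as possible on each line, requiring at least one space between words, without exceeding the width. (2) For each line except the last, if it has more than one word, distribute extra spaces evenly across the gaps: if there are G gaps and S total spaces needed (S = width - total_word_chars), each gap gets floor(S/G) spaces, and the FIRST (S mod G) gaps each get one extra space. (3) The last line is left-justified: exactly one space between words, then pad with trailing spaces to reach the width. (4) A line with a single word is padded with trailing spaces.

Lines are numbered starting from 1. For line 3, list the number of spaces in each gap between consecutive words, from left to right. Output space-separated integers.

Answer: 1 1

Derivation:
Line 1: ['white', 'read', 'any', 'bed'] (min_width=18, slack=2)
Line 2: ['to', 'microwave', 'bee', 'how'] (min_width=20, slack=0)
Line 3: ['quickly', 'orange', 'sound'] (min_width=20, slack=0)
Line 4: ['any', 'black', 'support', 'on'] (min_width=20, slack=0)
Line 5: ['slow', 'release', 'young'] (min_width=18, slack=2)
Line 6: ['plate'] (min_width=5, slack=15)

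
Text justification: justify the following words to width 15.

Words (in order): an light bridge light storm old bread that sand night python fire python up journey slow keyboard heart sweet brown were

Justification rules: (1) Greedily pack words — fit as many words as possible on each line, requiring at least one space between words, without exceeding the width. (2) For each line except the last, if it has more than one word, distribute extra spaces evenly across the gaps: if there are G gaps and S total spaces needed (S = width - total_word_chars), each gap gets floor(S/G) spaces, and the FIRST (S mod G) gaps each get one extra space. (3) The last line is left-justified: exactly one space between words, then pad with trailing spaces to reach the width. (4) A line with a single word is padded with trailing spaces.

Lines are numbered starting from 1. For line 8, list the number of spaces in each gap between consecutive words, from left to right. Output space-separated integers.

Line 1: ['an', 'light', 'bridge'] (min_width=15, slack=0)
Line 2: ['light', 'storm', 'old'] (min_width=15, slack=0)
Line 3: ['bread', 'that', 'sand'] (min_width=15, slack=0)
Line 4: ['night', 'python'] (min_width=12, slack=3)
Line 5: ['fire', 'python', 'up'] (min_width=14, slack=1)
Line 6: ['journey', 'slow'] (min_width=12, slack=3)
Line 7: ['keyboard', 'heart'] (min_width=14, slack=1)
Line 8: ['sweet', 'brown'] (min_width=11, slack=4)
Line 9: ['were'] (min_width=4, slack=11)

Answer: 5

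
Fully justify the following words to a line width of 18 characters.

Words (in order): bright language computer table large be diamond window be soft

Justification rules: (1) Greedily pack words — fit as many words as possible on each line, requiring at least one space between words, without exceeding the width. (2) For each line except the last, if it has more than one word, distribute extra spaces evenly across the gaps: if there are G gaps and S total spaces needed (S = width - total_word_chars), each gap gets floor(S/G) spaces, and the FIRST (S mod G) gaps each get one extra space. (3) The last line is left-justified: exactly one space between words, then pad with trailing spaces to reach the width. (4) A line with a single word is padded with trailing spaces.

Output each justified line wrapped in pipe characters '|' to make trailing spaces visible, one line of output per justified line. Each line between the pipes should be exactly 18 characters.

Line 1: ['bright', 'language'] (min_width=15, slack=3)
Line 2: ['computer', 'table'] (min_width=14, slack=4)
Line 3: ['large', 'be', 'diamond'] (min_width=16, slack=2)
Line 4: ['window', 'be', 'soft'] (min_width=14, slack=4)

Answer: |bright    language|
|computer     table|
|large  be  diamond|
|window be soft    |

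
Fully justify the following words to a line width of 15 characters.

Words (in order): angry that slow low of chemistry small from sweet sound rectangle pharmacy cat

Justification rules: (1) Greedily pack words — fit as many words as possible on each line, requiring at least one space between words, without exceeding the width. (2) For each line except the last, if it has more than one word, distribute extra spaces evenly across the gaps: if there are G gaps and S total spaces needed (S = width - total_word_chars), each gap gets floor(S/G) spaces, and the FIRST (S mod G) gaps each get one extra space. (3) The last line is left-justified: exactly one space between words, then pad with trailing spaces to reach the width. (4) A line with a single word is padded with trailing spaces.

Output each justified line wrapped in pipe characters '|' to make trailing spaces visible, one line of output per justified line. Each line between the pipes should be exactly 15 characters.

Line 1: ['angry', 'that', 'slow'] (min_width=15, slack=0)
Line 2: ['low', 'of'] (min_width=6, slack=9)
Line 3: ['chemistry', 'small'] (min_width=15, slack=0)
Line 4: ['from', 'sweet'] (min_width=10, slack=5)
Line 5: ['sound', 'rectangle'] (min_width=15, slack=0)
Line 6: ['pharmacy', 'cat'] (min_width=12, slack=3)

Answer: |angry that slow|
|low          of|
|chemistry small|
|from      sweet|
|sound rectangle|
|pharmacy cat   |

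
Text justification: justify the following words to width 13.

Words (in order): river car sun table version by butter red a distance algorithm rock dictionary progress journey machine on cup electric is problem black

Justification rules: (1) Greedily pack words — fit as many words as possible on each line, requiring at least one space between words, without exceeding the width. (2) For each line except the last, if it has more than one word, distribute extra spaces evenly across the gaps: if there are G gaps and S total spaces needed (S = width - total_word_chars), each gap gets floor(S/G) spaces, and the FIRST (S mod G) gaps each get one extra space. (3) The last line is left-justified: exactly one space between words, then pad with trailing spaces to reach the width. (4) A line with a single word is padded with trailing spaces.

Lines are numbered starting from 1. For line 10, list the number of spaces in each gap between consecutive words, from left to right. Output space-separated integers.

Line 1: ['river', 'car', 'sun'] (min_width=13, slack=0)
Line 2: ['table', 'version'] (min_width=13, slack=0)
Line 3: ['by', 'butter', 'red'] (min_width=13, slack=0)
Line 4: ['a', 'distance'] (min_width=10, slack=3)
Line 5: ['algorithm'] (min_width=9, slack=4)
Line 6: ['rock'] (min_width=4, slack=9)
Line 7: ['dictionary'] (min_width=10, slack=3)
Line 8: ['progress'] (min_width=8, slack=5)
Line 9: ['journey'] (min_width=7, slack=6)
Line 10: ['machine', 'on'] (min_width=10, slack=3)
Line 11: ['cup', 'electric'] (min_width=12, slack=1)
Line 12: ['is', 'problem'] (min_width=10, slack=3)
Line 13: ['black'] (min_width=5, slack=8)

Answer: 4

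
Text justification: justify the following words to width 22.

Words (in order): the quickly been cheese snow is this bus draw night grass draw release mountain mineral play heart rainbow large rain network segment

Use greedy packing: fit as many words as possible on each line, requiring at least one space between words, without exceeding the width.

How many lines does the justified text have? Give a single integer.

Line 1: ['the', 'quickly', 'been'] (min_width=16, slack=6)
Line 2: ['cheese', 'snow', 'is', 'this'] (min_width=19, slack=3)
Line 3: ['bus', 'draw', 'night', 'grass'] (min_width=20, slack=2)
Line 4: ['draw', 'release', 'mountain'] (min_width=21, slack=1)
Line 5: ['mineral', 'play', 'heart'] (min_width=18, slack=4)
Line 6: ['rainbow', 'large', 'rain'] (min_width=18, slack=4)
Line 7: ['network', 'segment'] (min_width=15, slack=7)
Total lines: 7

Answer: 7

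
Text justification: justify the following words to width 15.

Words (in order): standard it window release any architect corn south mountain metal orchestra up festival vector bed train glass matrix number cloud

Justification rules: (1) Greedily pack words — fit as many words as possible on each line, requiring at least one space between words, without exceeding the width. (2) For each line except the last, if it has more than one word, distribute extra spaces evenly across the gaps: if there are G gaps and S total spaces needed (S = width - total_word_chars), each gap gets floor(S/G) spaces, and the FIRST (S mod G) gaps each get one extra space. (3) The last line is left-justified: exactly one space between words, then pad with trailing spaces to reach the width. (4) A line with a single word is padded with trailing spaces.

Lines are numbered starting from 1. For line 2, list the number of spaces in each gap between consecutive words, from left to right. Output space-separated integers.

Line 1: ['standard', 'it'] (min_width=11, slack=4)
Line 2: ['window', 'release'] (min_width=14, slack=1)
Line 3: ['any', 'architect'] (min_width=13, slack=2)
Line 4: ['corn', 'south'] (min_width=10, slack=5)
Line 5: ['mountain', 'metal'] (min_width=14, slack=1)
Line 6: ['orchestra', 'up'] (min_width=12, slack=3)
Line 7: ['festival', 'vector'] (min_width=15, slack=0)
Line 8: ['bed', 'train', 'glass'] (min_width=15, slack=0)
Line 9: ['matrix', 'number'] (min_width=13, slack=2)
Line 10: ['cloud'] (min_width=5, slack=10)

Answer: 2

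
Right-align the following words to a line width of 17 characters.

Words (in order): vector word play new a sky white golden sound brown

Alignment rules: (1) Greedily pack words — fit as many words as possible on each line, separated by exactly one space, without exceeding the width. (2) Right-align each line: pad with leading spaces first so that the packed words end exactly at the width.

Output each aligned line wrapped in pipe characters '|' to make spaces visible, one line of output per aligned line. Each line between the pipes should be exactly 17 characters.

Line 1: ['vector', 'word', 'play'] (min_width=16, slack=1)
Line 2: ['new', 'a', 'sky', 'white'] (min_width=15, slack=2)
Line 3: ['golden', 'sound'] (min_width=12, slack=5)
Line 4: ['brown'] (min_width=5, slack=12)

Answer: | vector word play|
|  new a sky white|
|     golden sound|
|            brown|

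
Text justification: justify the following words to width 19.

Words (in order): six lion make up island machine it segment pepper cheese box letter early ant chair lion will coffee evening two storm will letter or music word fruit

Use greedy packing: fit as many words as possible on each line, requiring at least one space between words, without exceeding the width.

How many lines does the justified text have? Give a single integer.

Answer: 9

Derivation:
Line 1: ['six', 'lion', 'make', 'up'] (min_width=16, slack=3)
Line 2: ['island', 'machine', 'it'] (min_width=17, slack=2)
Line 3: ['segment', 'pepper'] (min_width=14, slack=5)
Line 4: ['cheese', 'box', 'letter'] (min_width=17, slack=2)
Line 5: ['early', 'ant', 'chair'] (min_width=15, slack=4)
Line 6: ['lion', 'will', 'coffee'] (min_width=16, slack=3)
Line 7: ['evening', 'two', 'storm'] (min_width=17, slack=2)
Line 8: ['will', 'letter', 'or'] (min_width=14, slack=5)
Line 9: ['music', 'word', 'fruit'] (min_width=16, slack=3)
Total lines: 9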